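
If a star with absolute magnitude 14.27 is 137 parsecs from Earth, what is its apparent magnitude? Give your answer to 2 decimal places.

m = M + 5 log₁₀ d − 5 = 14.27 + 5·2.1367 − 5 = 19.954

m ≈ 19.95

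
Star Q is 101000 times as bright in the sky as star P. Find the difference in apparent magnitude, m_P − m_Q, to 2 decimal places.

m_P − m_Q ≈ 12.51

Pogson: Δm = −2.5 log₁₀(ratio) = −2.5 log₁₀(101000) = −2.5 × 5.0043 = -12.511
Star Q is brighter so has the smaller magnitude: m_P − m_Q is positive.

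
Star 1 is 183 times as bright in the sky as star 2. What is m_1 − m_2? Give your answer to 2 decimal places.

m_1 − m_2 ≈ -5.66

Pogson: Δm = −2.5 log₁₀(ratio) = −2.5 log₁₀(183) = −2.5 × 2.2625 = -5.656
Star 1 is brighter, so it has the smaller magnitude: the difference is negative.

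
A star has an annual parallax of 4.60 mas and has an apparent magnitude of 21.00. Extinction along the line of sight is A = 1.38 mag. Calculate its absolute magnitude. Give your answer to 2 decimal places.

M ≈ 12.93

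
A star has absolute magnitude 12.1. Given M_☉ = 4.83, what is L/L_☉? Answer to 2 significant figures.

L/L_☉ ≈ 1.2×10^-3

M − M_☉ = 12.1 − 4.83 = 7.270
L/L_☉ = 10^(−0.4 (M − M_☉)) = 10^-2.908 = 1.236×10^-3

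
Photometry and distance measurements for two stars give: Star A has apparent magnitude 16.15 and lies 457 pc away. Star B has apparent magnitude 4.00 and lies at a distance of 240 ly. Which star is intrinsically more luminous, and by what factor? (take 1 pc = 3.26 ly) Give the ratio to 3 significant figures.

Star B is more luminous, by a factor of 1880.

Star A: M = m − 5 log₁₀ d + 5 = 16.15 − 5·2.6599 + 5 = 7.850
Star B: d = 240 ly / 3.26 = 73.62 pc
Star B: M = m − 5 log₁₀ d + 5 = 4.00 − 5·1.8670 + 5 = -0.335
ΔM = M_A − M_B = 7.850 − (-0.335) = 8.185; smaller M is more luminous → Star B.
L ratio = 10^(0.4 |ΔM|) = 10^3.274 = 1880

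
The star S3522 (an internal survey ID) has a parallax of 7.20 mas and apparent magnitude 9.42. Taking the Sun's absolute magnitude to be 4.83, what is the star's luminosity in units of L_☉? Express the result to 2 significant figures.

L/L_☉ ≈ 2.8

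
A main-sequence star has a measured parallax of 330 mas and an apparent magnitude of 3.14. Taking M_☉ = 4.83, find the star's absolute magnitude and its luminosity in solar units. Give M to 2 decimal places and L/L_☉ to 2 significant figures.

d = 1/p = 1000/330 mas = 3.030 pc
M = m − 5 log₁₀ d + 5 = 3.14 − 5·0.4815 + 5 = 5.733
M − M_☉ = 5.733 − 4.83 = 0.903
L/L_☉ = 10^(−0.4 × 0.903) = 0.4355

M ≈ 5.73; L/L_☉ ≈ 0.44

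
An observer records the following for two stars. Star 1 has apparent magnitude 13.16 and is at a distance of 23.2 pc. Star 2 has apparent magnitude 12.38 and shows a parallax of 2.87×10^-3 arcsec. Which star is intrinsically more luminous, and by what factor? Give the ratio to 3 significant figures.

Star 1: M = m − 5 log₁₀ d + 5 = 13.16 − 5·1.3655 + 5 = 11.333
Star 2: d = 1/p = 1/2.87×10^-3″ = 348.4 pc
Star 2: M = m − 5 log₁₀ d + 5 = 12.38 − 5·2.5421 + 5 = 4.669
ΔM = M_1 − M_2 = 11.333 − (4.669) = 6.663; smaller M is more luminous → Star 2.
L ratio = 10^(0.4 |ΔM|) = 10^2.665 = 462.7

Star 2 is more luminous, by a factor of 463.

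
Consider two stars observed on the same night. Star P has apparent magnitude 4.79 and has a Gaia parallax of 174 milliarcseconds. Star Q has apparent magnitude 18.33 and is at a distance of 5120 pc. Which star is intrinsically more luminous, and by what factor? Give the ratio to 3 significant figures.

Star P: p = 174 mas = 0.174″ → d = 1/p = 5.747 pc
Star P: M = m − 5 log₁₀ d + 5 = 4.79 − 5·0.7595 + 5 = 5.993
Star Q: M = m − 5 log₁₀ d + 5 = 18.33 − 5·3.7093 + 5 = 4.784
ΔM = M_P − M_Q = 5.993 − (4.784) = 1.209; smaller M is more luminous → Star Q.
L ratio = 10^(0.4 |ΔM|) = 10^0.484 = 3.045

Star Q is more luminous, by a factor of 3.05.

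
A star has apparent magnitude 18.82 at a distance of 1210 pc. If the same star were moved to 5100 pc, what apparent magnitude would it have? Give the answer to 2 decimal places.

Flux ∝ 1/d², so Δm = 5 log₁₀(d₂/d₁) = 5 log₁₀(5100/1210) = 3.124
m₂ = m₁ + Δm = 18.82 + (3.124) = 21.944

m ≈ 21.94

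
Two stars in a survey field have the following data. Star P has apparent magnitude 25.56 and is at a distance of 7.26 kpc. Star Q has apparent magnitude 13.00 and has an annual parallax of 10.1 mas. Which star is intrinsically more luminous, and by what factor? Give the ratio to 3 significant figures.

Star Q is more luminous, by a factor of 19.7.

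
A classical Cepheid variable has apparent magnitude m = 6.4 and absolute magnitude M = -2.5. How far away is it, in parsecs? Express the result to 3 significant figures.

μ = m − M = 8.900
m − M = 5 log₁₀ d − 5
log₁₀ d = (m − M)/5 + 1 = 2.7800
d = 10^2.7800 = 602.6 pc

d ≈ 603 pc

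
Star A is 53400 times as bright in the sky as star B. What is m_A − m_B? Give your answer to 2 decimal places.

m_A − m_B ≈ -11.82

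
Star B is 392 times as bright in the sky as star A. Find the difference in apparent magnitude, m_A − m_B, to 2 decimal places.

Pogson: Δm = −2.5 log₁₀(ratio) = −2.5 log₁₀(392) = −2.5 × 2.5933 = -6.483
Star B is brighter so has the smaller magnitude: m_A − m_B is positive.

m_A − m_B ≈ 6.48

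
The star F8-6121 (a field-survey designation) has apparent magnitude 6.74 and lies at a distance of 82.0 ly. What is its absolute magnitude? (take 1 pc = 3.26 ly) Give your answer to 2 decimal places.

d = 82.0 ly / 3.26 = 25.15 pc
5 log₁₀(d/10 pc) = 5 log₁₀(25.15) − 5 = 2.003
M = m − 5 log₁₀(d/10) = 6.74 − 2.003 = 4.737

M ≈ 4.74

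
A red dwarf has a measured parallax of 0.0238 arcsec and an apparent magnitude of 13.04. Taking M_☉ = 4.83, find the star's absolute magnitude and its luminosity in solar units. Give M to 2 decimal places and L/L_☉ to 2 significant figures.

d = 1/p = 1/0.0238″ = 42.02 pc
M = m − 5 log₁₀ d + 5 = 13.04 − 5·1.6234 + 5 = 9.923
M − M_☉ = 9.923 − 4.83 = 5.093
L/L_☉ = 10^(−0.4 × 5.093) = 9.180×10^-3

M ≈ 9.92; L/L_☉ ≈ 9.2×10^-3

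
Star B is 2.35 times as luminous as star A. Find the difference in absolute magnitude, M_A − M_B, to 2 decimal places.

M_A − M_B ≈ 0.93

Pogson: ΔM = −2.5 log₁₀(ratio) = −2.5 log₁₀(2.35) = −2.5 × 0.3711 = -0.928
Star B is brighter so has the smaller magnitude: M_A − M_B is positive.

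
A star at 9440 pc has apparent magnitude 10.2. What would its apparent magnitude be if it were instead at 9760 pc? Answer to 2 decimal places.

m ≈ 10.27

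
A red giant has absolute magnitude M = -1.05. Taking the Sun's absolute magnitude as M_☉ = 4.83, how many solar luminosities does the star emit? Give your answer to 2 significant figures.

L/L_☉ ≈ 220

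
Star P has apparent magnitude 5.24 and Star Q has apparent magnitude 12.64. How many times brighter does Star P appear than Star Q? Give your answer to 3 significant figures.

912

Magnitude difference = -7.40
Flux ratio = 10^(−0.4 Δm) = 10^(−0.4 × -7.40) = 10^2.960 = 912.0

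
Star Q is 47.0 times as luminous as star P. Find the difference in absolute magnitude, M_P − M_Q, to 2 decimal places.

M_P − M_Q ≈ 4.18

Pogson: ΔM = −2.5 log₁₀(ratio) = −2.5 log₁₀(47.0) = −2.5 × 1.6721 = -4.180
Star Q is brighter so has the smaller magnitude: M_P − M_Q is positive.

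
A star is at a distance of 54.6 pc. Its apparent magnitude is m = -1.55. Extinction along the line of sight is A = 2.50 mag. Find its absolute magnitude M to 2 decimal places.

5 log₁₀(d/10 pc) = 5 log₁₀(54.60) − 5 = 3.686
M = m − 5 log₁₀(d/10) − A = -1.55 − 3.686 − 2.50 = -7.736

M ≈ -7.74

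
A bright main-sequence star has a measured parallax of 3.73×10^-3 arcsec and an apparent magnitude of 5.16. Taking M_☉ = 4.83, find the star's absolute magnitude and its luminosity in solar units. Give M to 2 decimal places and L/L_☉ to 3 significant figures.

d = 1/p = 1/3.73×10^-3″ = 268.1 pc
M = m − 5 log₁₀ d + 5 = 5.16 − 5·2.4283 + 5 = -1.981
M − M_☉ = -1.981 − 4.83 = -6.811
L/L_☉ = 10^(−0.4 × -6.811) = 530.4

M ≈ -1.98; L/L_☉ ≈ 530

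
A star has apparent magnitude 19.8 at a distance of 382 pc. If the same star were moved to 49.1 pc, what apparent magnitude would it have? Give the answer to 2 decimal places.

Flux ∝ 1/d², so Δm = 5 log₁₀(d₂/d₁) = 5 log₁₀(49.1/382) = -4.455
m₂ = m₁ + Δm = 19.8 + (-4.455) = 15.345

m ≈ 15.35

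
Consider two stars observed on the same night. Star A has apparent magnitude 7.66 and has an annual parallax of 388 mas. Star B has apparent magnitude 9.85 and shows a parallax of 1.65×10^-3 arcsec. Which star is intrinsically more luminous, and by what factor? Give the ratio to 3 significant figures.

Star B is more luminous, by a factor of 7360.

Star A: p = 388 mas = 0.388″ → d = 1/p = 2.577 pc
Star A: M = m − 5 log₁₀ d + 5 = 7.66 − 5·0.4112 + 5 = 10.604
Star B: d = 1/p = 1/1.65×10^-3″ = 606.1 pc
Star B: M = m − 5 log₁₀ d + 5 = 9.85 − 5·2.7825 + 5 = 0.937
ΔM = M_A − M_B = 10.604 − (0.937) = 9.667; smaller M is more luminous → Star B.
L ratio = 10^(0.4 |ΔM|) = 10^3.867 = 7357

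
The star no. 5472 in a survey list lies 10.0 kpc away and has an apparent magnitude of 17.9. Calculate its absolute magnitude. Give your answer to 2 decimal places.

d = 10.0 kpc = 10000 pc
5 log₁₀(d/10 pc) = 5 log₁₀(10000) − 5 = 15.000
M = m − 5 log₁₀(d/10) = 17.9 − 15.000 = 2.900

M ≈ 2.90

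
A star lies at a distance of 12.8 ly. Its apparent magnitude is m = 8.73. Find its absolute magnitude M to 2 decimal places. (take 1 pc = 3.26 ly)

d = 12.8 ly / 3.26 = 3.926 pc
5 log₁₀(d/10 pc) = 5 log₁₀(3.926) − 5 = -2.030
M = m − 5 log₁₀(d/10) = 8.73 + 2.030 = 10.760

M ≈ 10.76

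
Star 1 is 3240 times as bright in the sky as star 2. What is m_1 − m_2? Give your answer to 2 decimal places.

Pogson: Δm = −2.5 log₁₀(ratio) = −2.5 log₁₀(3240) = −2.5 × 3.5105 = -8.776
Star 1 is brighter, so it has the smaller magnitude: the difference is negative.

m_1 − m_2 ≈ -8.78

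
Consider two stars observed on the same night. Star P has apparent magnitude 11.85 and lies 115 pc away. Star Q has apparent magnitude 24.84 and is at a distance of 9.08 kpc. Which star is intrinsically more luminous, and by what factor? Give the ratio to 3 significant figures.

Star P: M = m − 5 log₁₀ d + 5 = 11.85 − 5·2.0607 + 5 = 6.547
Star Q: d = 9.08 kpc = 9080 pc
Star Q: M = m − 5 log₁₀ d + 5 = 24.84 − 5·3.9581 + 5 = 10.050
ΔM = M_P − M_Q = 6.547 − (10.050) = -3.503; smaller M is more luminous → Star P.
L ratio = 10^(0.4 |ΔM|) = 10^1.401 = 25.19

Star P is more luminous, by a factor of 25.2.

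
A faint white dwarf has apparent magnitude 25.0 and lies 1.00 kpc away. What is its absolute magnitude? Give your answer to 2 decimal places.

d = 1.00 kpc = 1000 pc
5 log₁₀(d/10 pc) = 5 log₁₀(1000) − 5 = 10.000
M = m − 5 log₁₀(d/10) = 25.0 − 10.000 = 15.000

M ≈ 15.00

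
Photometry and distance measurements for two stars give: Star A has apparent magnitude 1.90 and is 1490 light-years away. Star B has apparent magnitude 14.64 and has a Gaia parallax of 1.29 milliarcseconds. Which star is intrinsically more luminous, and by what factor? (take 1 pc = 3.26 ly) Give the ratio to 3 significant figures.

Star A is more luminous, by a factor of 43400.

Star A: d = 1490 ly / 3.26 = 457.1 pc
Star A: M = m − 5 log₁₀ d + 5 = 1.90 − 5·2.6600 + 5 = -6.400
Star B: p = 1.29 mas = 1.29×10^-3″ → d = 1/p = 775.2 pc
Star B: M = m − 5 log₁₀ d + 5 = 14.64 − 5·2.8894 + 5 = 5.193
ΔM = M_A − M_B = -6.400 − (5.193) = -11.593; smaller M is more luminous → Star A.
L ratio = 10^(0.4 |ΔM|) = 10^4.637 = 43360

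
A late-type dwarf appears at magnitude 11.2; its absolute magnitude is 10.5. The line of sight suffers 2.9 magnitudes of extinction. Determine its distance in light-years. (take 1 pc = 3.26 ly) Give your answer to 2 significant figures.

m − M = 5 log₁₀(d/10 pc) + A  ⇒  11.2 − (10.5) − 2.9 = 5 log₁₀(d/10)
-2.200 = 5 log₁₀(d/10)
log₁₀ d = (m − M − A)/5 + 1 = 0.5600
d = 10^0.5600 = 3.631 pc
= 11.84 ly

d ≈ 12 ly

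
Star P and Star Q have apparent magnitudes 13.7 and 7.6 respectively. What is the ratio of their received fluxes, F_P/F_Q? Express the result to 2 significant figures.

F_P/F_Q ≈ 3.6×10^-3

Magnitude difference = 6.1
Flux ratio = 10^(−0.4 Δm) = 10^(−0.4 × 6.1) = 10^-2.440 = 3.631×10^-3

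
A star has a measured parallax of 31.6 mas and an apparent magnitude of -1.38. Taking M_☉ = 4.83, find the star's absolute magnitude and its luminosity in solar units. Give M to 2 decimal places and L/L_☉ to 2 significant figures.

d = 1/p = 1000/31.6 mas = 31.65 pc
M = m − 5 log₁₀ d + 5 = -1.38 − 5·1.5003 + 5 = -3.882
M − M_☉ = -3.882 − 4.83 = -8.712
L/L_☉ = 10^(−0.4 × -8.712) = 3052

M ≈ -3.88; L/L_☉ ≈ 3100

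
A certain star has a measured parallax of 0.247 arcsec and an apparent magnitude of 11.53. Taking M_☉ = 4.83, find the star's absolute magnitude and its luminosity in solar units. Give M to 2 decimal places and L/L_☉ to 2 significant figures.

M ≈ 13.49; L/L_☉ ≈ 3.4×10^-4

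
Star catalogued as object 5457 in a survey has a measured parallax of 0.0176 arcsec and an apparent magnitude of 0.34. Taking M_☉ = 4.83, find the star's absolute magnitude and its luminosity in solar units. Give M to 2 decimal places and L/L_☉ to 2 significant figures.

M ≈ -3.43; L/L_☉ ≈ 2000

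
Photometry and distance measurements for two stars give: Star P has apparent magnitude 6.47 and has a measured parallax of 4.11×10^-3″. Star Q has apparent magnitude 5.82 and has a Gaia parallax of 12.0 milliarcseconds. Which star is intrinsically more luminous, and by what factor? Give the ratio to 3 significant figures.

Star P: d = 1/p = 1/4.11×10^-3″ = 243.3 pc
Star P: M = m − 5 log₁₀ d + 5 = 6.47 − 5·2.3862 + 5 = -0.461
Star Q: p = 12.0 mas = 0.0120″ → d = 1/p = 83.33 pc
Star Q: M = m − 5 log₁₀ d + 5 = 5.82 − 5·1.9208 + 5 = 1.216
ΔM = M_P − M_Q = -0.461 − (1.216) = -1.677; smaller M is more luminous → Star P.
L ratio = 10^(0.4 |ΔM|) = 10^0.671 = 4.685

Star P is more luminous, by a factor of 4.68.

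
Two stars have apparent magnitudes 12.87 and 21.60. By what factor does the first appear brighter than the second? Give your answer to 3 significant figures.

Δm = 12.87 − (21.60) = -8.73
Flux ratio = 10^(−0.4 Δm) = 10^(−0.4 × -8.73) = 10^3.492 = 3105

3100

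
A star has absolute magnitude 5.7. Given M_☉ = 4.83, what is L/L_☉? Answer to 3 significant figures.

M − M_☉ = 5.7 − 4.83 = 0.870
L/L_☉ = 10^(−0.4 (M − M_☉)) = 10^-0.348 = 0.4487

L/L_☉ ≈ 0.449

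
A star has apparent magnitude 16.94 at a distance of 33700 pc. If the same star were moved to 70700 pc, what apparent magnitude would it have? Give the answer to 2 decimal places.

m ≈ 18.55

Flux ∝ 1/d², so Δm = 5 log₁₀(d₂/d₁) = 5 log₁₀(70700/33700) = 1.609
m₂ = m₁ + Δm = 16.94 + (1.609) = 18.549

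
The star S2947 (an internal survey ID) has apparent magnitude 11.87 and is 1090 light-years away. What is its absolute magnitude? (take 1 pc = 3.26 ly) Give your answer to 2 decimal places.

d = 1090 ly / 3.26 = 334.4 pc
5 log₁₀(d/10 pc) = 5 log₁₀(334.4) − 5 = 7.621
M = m − 5 log₁₀(d/10) = 11.87 − 7.621 = 4.249

M ≈ 4.25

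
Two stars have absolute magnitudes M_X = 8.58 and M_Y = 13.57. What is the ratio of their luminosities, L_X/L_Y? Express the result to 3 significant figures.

ΔM = M_X − M_Y = -4.99
L_X/L_Y = 10^(−0.4 ΔM) = 10^1.996 = 99.08

L_X/L_Y ≈ 99.1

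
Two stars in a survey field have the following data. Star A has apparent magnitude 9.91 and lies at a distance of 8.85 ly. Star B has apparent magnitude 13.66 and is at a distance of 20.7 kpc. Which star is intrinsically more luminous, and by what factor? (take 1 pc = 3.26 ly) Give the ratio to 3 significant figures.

Star B is more luminous, by a factor of 1.84×10^6.

Star A: d = 8.85 ly / 3.26 = 2.715 pc
Star A: M = m − 5 log₁₀ d + 5 = 9.91 − 5·0.4337 + 5 = 12.741
Star B: d = 20.7 kpc = 20700 pc
Star B: M = m − 5 log₁₀ d + 5 = 13.66 − 5·4.3160 + 5 = -2.920
ΔM = M_A − M_B = 12.741 − (-2.920) = 15.661; smaller M is more luminous → Star B.
L ratio = 10^(0.4 |ΔM|) = 10^6.264 = 1.839×10^6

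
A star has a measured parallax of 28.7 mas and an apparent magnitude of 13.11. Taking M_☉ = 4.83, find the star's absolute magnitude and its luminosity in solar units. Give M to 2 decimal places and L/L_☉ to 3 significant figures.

d = 1/p = 1000/28.7 mas = 34.84 pc
M = m − 5 log₁₀ d + 5 = 13.11 − 5·1.5421 + 5 = 10.399
M − M_☉ = 10.399 − 4.83 = 5.569
L/L_☉ = 10^(−0.4 × 5.569) = 5.919×10^-3

M ≈ 10.40; L/L_☉ ≈ 5.92×10^-3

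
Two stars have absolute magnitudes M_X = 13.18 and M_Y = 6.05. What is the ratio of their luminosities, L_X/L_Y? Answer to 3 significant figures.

L_X/L_Y ≈ 1.41×10^-3

ΔM = M_X − M_Y = 7.13
L_X/L_Y = 10^(−0.4 ΔM) = 10^-2.852 = 1.406×10^-3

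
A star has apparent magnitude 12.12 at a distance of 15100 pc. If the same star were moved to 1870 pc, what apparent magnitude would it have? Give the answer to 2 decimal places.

Flux ∝ 1/d², so Δm = 5 log₁₀(d₂/d₁) = 5 log₁₀(1870/15100) = -4.536
m₂ = m₁ + Δm = 12.12 + (-4.536) = 7.584

m ≈ 7.58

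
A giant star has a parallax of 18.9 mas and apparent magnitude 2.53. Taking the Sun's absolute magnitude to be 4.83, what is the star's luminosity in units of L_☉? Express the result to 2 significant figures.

L/L_☉ ≈ 230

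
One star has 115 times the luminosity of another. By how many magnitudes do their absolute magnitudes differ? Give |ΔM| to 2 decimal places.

|ΔM| ≈ 5.15

Pogson: ΔM = −2.5 log₁₀(ratio) = −2.5 log₁₀(115) = −2.5 × 2.0607 = -5.152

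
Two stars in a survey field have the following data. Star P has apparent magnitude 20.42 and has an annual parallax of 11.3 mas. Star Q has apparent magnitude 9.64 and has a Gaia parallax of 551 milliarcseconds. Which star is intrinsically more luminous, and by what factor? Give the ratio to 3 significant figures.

Star Q is more luminous, by a factor of 8.63.

Star P: p = 11.3 mas = 0.0113″ → d = 1/p = 88.50 pc
Star P: M = m − 5 log₁₀ d + 5 = 20.42 − 5·1.9469 + 5 = 15.685
Star Q: p = 551 mas = 0.551″ → d = 1/p = 1.815 pc
Star Q: M = m − 5 log₁₀ d + 5 = 9.64 − 5·0.2588 + 5 = 13.346
ΔM = M_P − M_Q = 15.685 − (13.346) = 2.340; smaller M is more luminous → Star Q.
L ratio = 10^(0.4 |ΔM|) = 10^0.936 = 8.627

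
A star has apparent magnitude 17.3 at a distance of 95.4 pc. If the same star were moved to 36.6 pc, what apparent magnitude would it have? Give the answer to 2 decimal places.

Flux ∝ 1/d², so Δm = 5 log₁₀(d₂/d₁) = 5 log₁₀(36.6/95.4) = -2.080
m₂ = m₁ + Δm = 17.3 + (-2.080) = 15.220

m ≈ 15.22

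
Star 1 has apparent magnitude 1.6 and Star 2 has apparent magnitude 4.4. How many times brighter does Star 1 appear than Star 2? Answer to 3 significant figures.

13.2

Magnitude difference = -2.8
Flux ratio = 10^(−0.4 Δm) = 10^(−0.4 × -2.8) = 10^1.120 = 13.18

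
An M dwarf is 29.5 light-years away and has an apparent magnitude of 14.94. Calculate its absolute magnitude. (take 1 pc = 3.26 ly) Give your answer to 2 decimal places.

M ≈ 15.16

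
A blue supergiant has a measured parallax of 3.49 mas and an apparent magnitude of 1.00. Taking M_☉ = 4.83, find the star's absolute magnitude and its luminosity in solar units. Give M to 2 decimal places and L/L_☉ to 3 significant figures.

M ≈ -6.29; L/L_☉ ≈ 27900

d = 1/p = 1000/3.49 mas = 286.5 pc
M = m − 5 log₁₀ d + 5 = 1.00 − 5·2.4572 + 5 = -6.286
M − M_☉ = -6.286 − 4.83 = -11.116
L/L_☉ = 10^(−0.4 × -11.116) = 27950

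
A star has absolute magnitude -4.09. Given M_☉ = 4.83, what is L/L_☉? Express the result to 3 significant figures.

L/L_☉ ≈ 3700

M − M_☉ = -4.09 − 4.83 = -8.920
L/L_☉ = 10^(−0.4 (M − M_☉)) = 10^3.568 = 3698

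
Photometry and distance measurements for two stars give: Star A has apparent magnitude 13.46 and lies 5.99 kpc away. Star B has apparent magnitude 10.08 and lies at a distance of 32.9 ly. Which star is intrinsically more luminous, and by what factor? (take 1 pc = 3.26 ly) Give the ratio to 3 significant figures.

Star A: d = 5.99 kpc = 5990 pc
Star A: M = m − 5 log₁₀ d + 5 = 13.46 − 5·3.7774 + 5 = -0.427
Star B: d = 32.9 ly / 3.26 = 10.09 pc
Star B: M = m − 5 log₁₀ d + 5 = 10.08 − 5·1.0040 + 5 = 10.060
ΔM = M_A − M_B = -0.427 − (10.060) = -10.487; smaller M is more luminous → Star A.
L ratio = 10^(0.4 |ΔM|) = 10^4.195 = 15660

Star A is more luminous, by a factor of 15700.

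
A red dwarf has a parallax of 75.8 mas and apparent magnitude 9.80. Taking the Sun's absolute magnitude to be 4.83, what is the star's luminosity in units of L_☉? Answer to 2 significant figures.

L/L_☉ ≈ 0.018

d = 1/p = 1000/75.8 mas = 13.19 pc
M = m − 5 log₁₀ d + 5 = 9.80 − 5·1.1203 + 5 = 9.198
M − M_☉ = 9.198 − 4.83 = 4.368
L/L_☉ = 10^(−0.4 × 4.368) = 0.01789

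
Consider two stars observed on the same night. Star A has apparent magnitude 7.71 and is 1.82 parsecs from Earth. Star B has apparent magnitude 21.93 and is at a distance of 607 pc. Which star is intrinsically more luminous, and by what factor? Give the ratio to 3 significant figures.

Star A is more luminous, by a factor of 4.38.

Star A: M = m − 5 log₁₀ d + 5 = 7.71 − 5·0.2601 + 5 = 11.410
Star B: M = m − 5 log₁₀ d + 5 = 21.93 − 5·2.7832 + 5 = 13.014
ΔM = M_A − M_B = 11.410 − (13.014) = -1.604; smaller M is more luminous → Star A.
L ratio = 10^(0.4 |ΔM|) = 10^0.642 = 4.383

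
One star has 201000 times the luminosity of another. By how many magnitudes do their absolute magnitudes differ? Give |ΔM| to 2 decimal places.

|ΔM| ≈ 13.26

Pogson: ΔM = −2.5 log₁₀(ratio) = −2.5 log₁₀(201000) = −2.5 × 5.3032 = -13.258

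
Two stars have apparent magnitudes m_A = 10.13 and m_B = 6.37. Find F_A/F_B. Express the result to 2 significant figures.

Δm = 10.13 − (6.37) = 3.76
Flux ratio = 10^(−0.4 Δm) = 10^(−0.4 × 3.76) = 10^-1.504 = 0.03133

F_A/F_B ≈ 0.031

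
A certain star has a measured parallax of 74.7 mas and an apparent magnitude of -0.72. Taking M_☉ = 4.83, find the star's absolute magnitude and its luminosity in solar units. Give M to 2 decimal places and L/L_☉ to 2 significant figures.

d = 1/p = 1000/74.7 mas = 13.39 pc
M = m − 5 log₁₀ d + 5 = -0.72 − 5·1.1267 + 5 = -1.353
M − M_☉ = -1.353 − 4.83 = -6.183
L/L_☉ = 10^(−0.4 × -6.183) = 297.4

M ≈ -1.35; L/L_☉ ≈ 300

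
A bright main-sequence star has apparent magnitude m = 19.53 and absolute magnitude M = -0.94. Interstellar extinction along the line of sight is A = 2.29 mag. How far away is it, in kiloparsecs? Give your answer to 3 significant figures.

m − M = 5 log₁₀(d/10 pc) + A  ⇒  19.53 − (-0.94) − 2.29 = 5 log₁₀(d/10)
18.180 = 5 log₁₀(d/10)
log₁₀ d = (m − M − A)/5 + 1 = 4.6360
d = 10^4.6360 = 43250 pc
= 43.25 kpc

d ≈ 43.3 kpc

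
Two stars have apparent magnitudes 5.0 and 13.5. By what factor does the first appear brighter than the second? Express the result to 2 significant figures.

Δm = 5.0 − (13.5) = -8.5
Flux ratio = 10^(−0.4 Δm) = 10^(−0.4 × -8.5) = 10^3.400 = 2512

2500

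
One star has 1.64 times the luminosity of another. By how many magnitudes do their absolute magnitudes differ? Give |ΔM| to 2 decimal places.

Pogson: ΔM = −2.5 log₁₀(ratio) = −2.5 log₁₀(1.64) = −2.5 × 0.2148 = -0.537

|ΔM| ≈ 0.54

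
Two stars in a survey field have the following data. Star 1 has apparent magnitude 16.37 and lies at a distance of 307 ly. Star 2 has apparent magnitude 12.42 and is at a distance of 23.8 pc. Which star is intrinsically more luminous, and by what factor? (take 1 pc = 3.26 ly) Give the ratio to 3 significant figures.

Star 1: d = 307 ly / 3.26 = 94.17 pc
Star 1: M = m − 5 log₁₀ d + 5 = 16.37 − 5·1.9739 + 5 = 11.500
Star 2: M = m − 5 log₁₀ d + 5 = 12.42 − 5·1.3766 + 5 = 10.537
ΔM = M_1 − M_2 = 11.500 − (10.537) = 0.963; smaller M is more luminous → Star 2.
L ratio = 10^(0.4 |ΔM|) = 10^0.385 = 2.428

Star 2 is more luminous, by a factor of 2.43.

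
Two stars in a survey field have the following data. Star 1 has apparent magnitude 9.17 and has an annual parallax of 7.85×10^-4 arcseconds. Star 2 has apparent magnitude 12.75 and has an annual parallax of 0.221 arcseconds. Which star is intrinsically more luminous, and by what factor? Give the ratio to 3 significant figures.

Star 1: d = 1/p = 1/7.85×10^-4″ = 1274 pc
Star 1: M = m − 5 log₁₀ d + 5 = 9.17 − 5·3.1051 + 5 = -1.356
Star 2: d = 1/p = 1/0.221″ = 4.525 pc
Star 2: M = m − 5 log₁₀ d + 5 = 12.75 − 5·0.6556 + 5 = 14.472
ΔM = M_1 − M_2 = -1.356 − (14.472) = -15.828; smaller M is more luminous → Star 1.
L ratio = 10^(0.4 |ΔM|) = 10^6.331 = 2.143×10^6

Star 1 is more luminous, by a factor of 2.14×10^6.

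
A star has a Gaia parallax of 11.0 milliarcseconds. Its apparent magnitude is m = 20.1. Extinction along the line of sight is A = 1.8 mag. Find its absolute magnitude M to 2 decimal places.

M ≈ 13.51

p = 11.0 mas = 0.0110″ → d = 1/p = 90.91 pc
5 log₁₀(d/10 pc) = 5 log₁₀(90.91) − 5 = 4.793
M = m − 5 log₁₀(d/10) − A = 20.1 − 4.793 − 1.8 = 13.507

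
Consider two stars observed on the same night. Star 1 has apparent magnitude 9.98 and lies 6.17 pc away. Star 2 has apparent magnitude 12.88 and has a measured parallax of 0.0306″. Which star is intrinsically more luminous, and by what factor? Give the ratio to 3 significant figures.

Star 1: M = m − 5 log₁₀ d + 5 = 9.98 − 5·0.7903 + 5 = 11.029
Star 2: d = 1/p = 1/0.0306″ = 32.68 pc
Star 2: M = m − 5 log₁₀ d + 5 = 12.88 − 5·1.5143 + 5 = 10.309
ΔM = M_1 − M_2 = 11.029 − (10.309) = 0.720; smaller M is more luminous → Star 2.
L ratio = 10^(0.4 |ΔM|) = 10^0.288 = 1.941

Star 2 is more luminous, by a factor of 1.94.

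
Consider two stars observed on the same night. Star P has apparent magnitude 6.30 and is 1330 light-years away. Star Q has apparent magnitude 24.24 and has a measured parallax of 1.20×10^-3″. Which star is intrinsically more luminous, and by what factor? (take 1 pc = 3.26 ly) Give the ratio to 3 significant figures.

Star P is more luminous, by a factor of 3.59×10^6.

Star P: d = 1330 ly / 3.26 = 408.0 pc
Star P: M = m − 5 log₁₀ d + 5 = 6.30 − 5·2.6106 + 5 = -1.753
Star Q: d = 1/p = 1/1.20×10^-3″ = 833.3 pc
Star Q: M = m − 5 log₁₀ d + 5 = 24.24 − 5·2.9208 + 5 = 14.636
ΔM = M_P − M_Q = -1.753 − (14.636) = -16.389; smaller M is more luminous → Star P.
L ratio = 10^(0.4 |ΔM|) = 10^6.556 = 3.594×10^6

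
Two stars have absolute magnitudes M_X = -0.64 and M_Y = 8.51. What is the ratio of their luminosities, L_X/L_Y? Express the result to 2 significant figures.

ΔM = M_X − M_Y = -9.15
L_X/L_Y = 10^(−0.4 ΔM) = 10^3.660 = 4571

L_X/L_Y ≈ 4600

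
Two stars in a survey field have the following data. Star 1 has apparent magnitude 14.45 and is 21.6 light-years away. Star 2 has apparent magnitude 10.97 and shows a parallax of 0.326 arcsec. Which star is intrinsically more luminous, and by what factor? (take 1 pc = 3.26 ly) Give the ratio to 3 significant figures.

Star 2 is more luminous, by a factor of 5.29.

Star 1: d = 21.6 ly / 3.26 = 6.626 pc
Star 1: M = m − 5 log₁₀ d + 5 = 14.45 − 5·0.8212 + 5 = 15.344
Star 2: d = 1/p = 1/0.326″ = 3.067 pc
Star 2: M = m − 5 log₁₀ d + 5 = 10.97 − 5·0.4868 + 5 = 13.536
ΔM = M_1 − M_2 = 15.344 − (13.536) = 1.808; smaller M is more luminous → Star 2.
L ratio = 10^(0.4 |ΔM|) = 10^0.723 = 5.286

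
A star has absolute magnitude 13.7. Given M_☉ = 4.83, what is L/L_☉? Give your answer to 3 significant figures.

L/L_☉ ≈ 2.83×10^-4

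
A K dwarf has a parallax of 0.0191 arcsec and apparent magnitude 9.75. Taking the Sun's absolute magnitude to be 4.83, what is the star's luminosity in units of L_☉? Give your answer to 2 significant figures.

L/L_☉ ≈ 0.30

d = 1/p = 1/0.0191″ = 52.36 pc
M = m − 5 log₁₀ d + 5 = 9.75 − 5·1.7190 + 5 = 6.155
M − M_☉ = 6.155 − 4.83 = 1.325
L/L_☉ = 10^(−0.4 × 1.325) = 0.2951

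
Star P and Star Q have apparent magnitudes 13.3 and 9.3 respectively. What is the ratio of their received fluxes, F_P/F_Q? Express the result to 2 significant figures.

Magnitude difference = 4.0
Flux ratio = 10^(−0.4 Δm) = 10^(−0.4 × 4.0) = 10^-1.600 = 0.02512

F_P/F_Q ≈ 0.025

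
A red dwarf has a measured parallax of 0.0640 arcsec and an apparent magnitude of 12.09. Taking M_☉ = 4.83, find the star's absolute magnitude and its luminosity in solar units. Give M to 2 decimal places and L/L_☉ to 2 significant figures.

M ≈ 11.12; L/L_☉ ≈ 3.0×10^-3

d = 1/p = 1/0.0640″ = 15.62 pc
M = m − 5 log₁₀ d + 5 = 12.09 − 5·1.1938 + 5 = 11.121
M − M_☉ = 11.121 − 4.83 = 6.291
L/L_☉ = 10^(−0.4 × 6.291) = 3.045×10^-3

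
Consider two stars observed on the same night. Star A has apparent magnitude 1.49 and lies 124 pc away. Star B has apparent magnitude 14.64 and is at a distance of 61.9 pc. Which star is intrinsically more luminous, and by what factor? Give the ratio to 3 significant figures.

Star A: M = m − 5 log₁₀ d + 5 = 1.49 − 5·2.0934 + 5 = -3.977
Star B: M = m − 5 log₁₀ d + 5 = 14.64 − 5·1.7917 + 5 = 10.682
ΔM = M_A − M_B = -3.977 − (10.682) = -14.659; smaller M is more luminous → Star A.
L ratio = 10^(0.4 |ΔM|) = 10^5.863 = 730200

Star A is more luminous, by a factor of 730000.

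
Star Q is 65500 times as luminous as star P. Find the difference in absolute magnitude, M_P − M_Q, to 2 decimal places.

Pogson: ΔM = −2.5 log₁₀(ratio) = −2.5 log₁₀(65500) = −2.5 × 4.8162 = -12.041
Star Q is brighter so has the smaller magnitude: M_P − M_Q is positive.

M_P − M_Q ≈ 12.04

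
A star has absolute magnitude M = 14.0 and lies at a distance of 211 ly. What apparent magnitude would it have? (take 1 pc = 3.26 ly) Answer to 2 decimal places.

d = 211 ly / 3.26 = 64.72 pc
m = M + 5 log₁₀ d − 5 = 14.0 + 5·1.8111 − 5 = 18.055

m ≈ 18.06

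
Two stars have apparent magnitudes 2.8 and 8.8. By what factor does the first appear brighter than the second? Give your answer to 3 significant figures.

251

Δm = 2.8 − (8.8) = -6.0
Flux ratio = 10^(−0.4 Δm) = 10^(−0.4 × -6.0) = 10^2.400 = 251.2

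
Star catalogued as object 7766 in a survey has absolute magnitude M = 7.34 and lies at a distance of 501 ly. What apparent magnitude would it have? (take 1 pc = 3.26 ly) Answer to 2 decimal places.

m ≈ 13.27

d = 501 ly / 3.26 = 153.7 pc
m = M + 5 log₁₀ d − 5 = 7.34 + 5·2.1866 − 5 = 13.273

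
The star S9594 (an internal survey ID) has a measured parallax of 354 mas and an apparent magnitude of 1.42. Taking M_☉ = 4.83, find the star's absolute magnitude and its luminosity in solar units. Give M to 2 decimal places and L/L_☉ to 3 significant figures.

M ≈ 4.17; L/L_☉ ≈ 1.84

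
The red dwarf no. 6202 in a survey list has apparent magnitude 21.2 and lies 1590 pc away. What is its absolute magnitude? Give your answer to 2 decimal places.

M ≈ 10.19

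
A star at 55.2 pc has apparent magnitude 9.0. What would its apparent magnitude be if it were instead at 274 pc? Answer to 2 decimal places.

Flux ∝ 1/d², so Δm = 5 log₁₀(d₂/d₁) = 5 log₁₀(274/55.2) = 3.479
m₂ = m₁ + Δm = 9.0 + (3.479) = 12.479

m ≈ 12.48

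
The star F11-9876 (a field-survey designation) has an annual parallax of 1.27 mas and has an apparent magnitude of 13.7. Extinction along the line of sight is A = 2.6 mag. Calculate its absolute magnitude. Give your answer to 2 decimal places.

M ≈ 1.62

p = 1.27 mas = 1.27×10^-3″ → d = 1/p = 787.4 pc
5 log₁₀(d/10 pc) = 5 log₁₀(787.4) − 5 = 9.481
M = m − 5 log₁₀(d/10) − A = 13.7 − 9.481 − 2.6 = 1.619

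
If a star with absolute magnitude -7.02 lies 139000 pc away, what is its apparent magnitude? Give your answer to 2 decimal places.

m ≈ 13.70

m = M + 5 log₁₀ d − 5 = -7.02 + 5·5.1430 − 5 = 13.695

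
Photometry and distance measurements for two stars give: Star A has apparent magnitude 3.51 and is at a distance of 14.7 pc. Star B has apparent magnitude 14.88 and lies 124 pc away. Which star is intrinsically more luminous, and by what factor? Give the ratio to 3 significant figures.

Star A: M = m − 5 log₁₀ d + 5 = 3.51 − 5·1.1673 + 5 = 2.673
Star B: M = m − 5 log₁₀ d + 5 = 14.88 − 5·2.0934 + 5 = 9.413
ΔM = M_A − M_B = 2.673 − (9.413) = -6.739; smaller M is more luminous → Star A.
L ratio = 10^(0.4 |ΔM|) = 10^2.696 = 496.4

Star A is more luminous, by a factor of 496.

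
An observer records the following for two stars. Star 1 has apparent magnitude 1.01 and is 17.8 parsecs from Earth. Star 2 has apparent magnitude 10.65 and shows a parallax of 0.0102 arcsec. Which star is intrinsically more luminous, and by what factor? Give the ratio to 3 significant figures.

Star 1: M = m − 5 log₁₀ d + 5 = 1.01 − 5·1.2504 + 5 = -0.242
Star 2: d = 1/p = 1/0.0102″ = 98.04 pc
Star 2: M = m − 5 log₁₀ d + 5 = 10.65 − 5·1.9914 + 5 = 5.693
ΔM = M_1 − M_2 = -0.242 − (5.693) = -5.935; smaller M is more luminous → Star 1.
L ratio = 10^(0.4 |ΔM|) = 10^2.374 = 236.6

Star 1 is more luminous, by a factor of 237.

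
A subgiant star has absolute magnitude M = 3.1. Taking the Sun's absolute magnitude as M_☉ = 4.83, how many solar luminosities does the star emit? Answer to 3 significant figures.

L/L_☉ ≈ 4.92

M − M_☉ = 3.1 − 4.83 = -1.730
L/L_☉ = 10^(−0.4 (M − M_☉)) = 10^0.692 = 4.920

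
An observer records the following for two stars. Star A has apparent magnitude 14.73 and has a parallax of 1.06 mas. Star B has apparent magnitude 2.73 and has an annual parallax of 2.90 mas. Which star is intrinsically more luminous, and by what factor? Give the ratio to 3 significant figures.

Star A: p = 1.06 mas = 1.06×10^-3″ → d = 1/p = 943.4 pc
Star A: M = m − 5 log₁₀ d + 5 = 14.73 − 5·2.9747 + 5 = 4.857
Star B: p = 2.90 mas = 2.90×10^-3″ → d = 1/p = 344.8 pc
Star B: M = m − 5 log₁₀ d + 5 = 2.73 − 5·2.5376 + 5 = -4.958
ΔM = M_A − M_B = 4.857 − (-4.958) = 9.815; smaller M is more luminous → Star B.
L ratio = 10^(0.4 |ΔM|) = 10^3.926 = 8430

Star B is more luminous, by a factor of 8430.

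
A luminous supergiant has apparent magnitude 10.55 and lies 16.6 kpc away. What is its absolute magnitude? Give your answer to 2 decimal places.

M ≈ -5.55

d = 16.6 kpc = 16600 pc
5 log₁₀(d/10 pc) = 5 log₁₀(16600) − 5 = 16.101
M = m − 5 log₁₀(d/10) = 10.55 − 16.101 = -5.551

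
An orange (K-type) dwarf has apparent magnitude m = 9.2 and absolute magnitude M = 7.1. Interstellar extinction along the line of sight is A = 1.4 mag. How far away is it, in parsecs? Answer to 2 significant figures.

m − M = 5 log₁₀(d/10 pc) + A  ⇒  9.2 − (7.1) − 1.4 = 5 log₁₀(d/10)
0.700 = 5 log₁₀(d/10)
log₁₀ d = (m − M − A)/5 + 1 = 1.1400
d = 10^1.1400 = 13.80 pc

d ≈ 14 pc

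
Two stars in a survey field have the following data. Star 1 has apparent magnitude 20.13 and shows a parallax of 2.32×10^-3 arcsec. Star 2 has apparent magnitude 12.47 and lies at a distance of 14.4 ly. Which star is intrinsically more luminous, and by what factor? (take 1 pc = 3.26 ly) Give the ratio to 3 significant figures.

Star 1: d = 1/p = 1/2.32×10^-3″ = 431.0 pc
Star 1: M = m − 5 log₁₀ d + 5 = 20.13 − 5·2.6345 + 5 = 11.957
Star 2: d = 14.4 ly / 3.26 = 4.417 pc
Star 2: M = m − 5 log₁₀ d + 5 = 12.47 − 5·0.6451 + 5 = 14.244
ΔM = M_1 − M_2 = 11.957 − (14.244) = -2.287; smaller M is more luminous → Star 1.
L ratio = 10^(0.4 |ΔM|) = 10^0.915 = 8.217

Star 1 is more luminous, by a factor of 8.22.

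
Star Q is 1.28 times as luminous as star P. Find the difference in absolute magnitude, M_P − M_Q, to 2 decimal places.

Pogson: ΔM = −2.5 log₁₀(ratio) = −2.5 log₁₀(1.28) = −2.5 × 0.1072 = -0.268
Star Q is brighter so has the smaller magnitude: M_P − M_Q is positive.

M_P − M_Q ≈ 0.27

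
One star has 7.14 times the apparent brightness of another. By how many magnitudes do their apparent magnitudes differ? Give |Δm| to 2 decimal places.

|Δm| ≈ 2.13

Pogson: Δm = −2.5 log₁₀(ratio) = −2.5 log₁₀(7.14) = −2.5 × 0.8537 = -2.134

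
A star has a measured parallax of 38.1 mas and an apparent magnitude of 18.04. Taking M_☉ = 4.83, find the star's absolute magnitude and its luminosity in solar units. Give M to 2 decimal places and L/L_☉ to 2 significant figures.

d = 1/p = 1000/38.1 mas = 26.25 pc
M = m − 5 log₁₀ d + 5 = 18.04 − 5·1.4191 + 5 = 15.945
M − M_☉ = 15.945 − 4.83 = 11.115
L/L_☉ = 10^(−0.4 × 11.115) = 3.582×10^-5

M ≈ 15.94; L/L_☉ ≈ 3.6×10^-5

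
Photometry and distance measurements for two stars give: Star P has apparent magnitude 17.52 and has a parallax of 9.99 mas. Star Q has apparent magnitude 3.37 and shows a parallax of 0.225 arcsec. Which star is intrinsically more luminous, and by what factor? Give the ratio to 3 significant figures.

Star P: p = 9.99 mas = 9.99×10^-3″ → d = 1/p = 100.1 pc
Star P: M = m − 5 log₁₀ d + 5 = 17.52 − 5·2.0004 + 5 = 12.518
Star Q: d = 1/p = 1/0.225″ = 4.444 pc
Star Q: M = m − 5 log₁₀ d + 5 = 3.37 − 5·0.6478 + 5 = 5.131
ΔM = M_P − M_Q = 12.518 − (5.131) = 7.387; smaller M is more luminous → Star Q.
L ratio = 10^(0.4 |ΔM|) = 10^2.955 = 901.1

Star Q is more luminous, by a factor of 901.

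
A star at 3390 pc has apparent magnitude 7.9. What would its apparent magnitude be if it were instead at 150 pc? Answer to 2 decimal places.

m ≈ 1.13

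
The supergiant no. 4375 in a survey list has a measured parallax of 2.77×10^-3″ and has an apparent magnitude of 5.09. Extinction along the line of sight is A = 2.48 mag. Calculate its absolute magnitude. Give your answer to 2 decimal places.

M ≈ -5.18

d = 1/p = 1/2.77×10^-3″ = 361.0 pc
5 log₁₀(d/10 pc) = 5 log₁₀(361.0) − 5 = 7.788
M = m − 5 log₁₀(d/10) − A = 5.09 − 7.788 − 2.48 = -5.178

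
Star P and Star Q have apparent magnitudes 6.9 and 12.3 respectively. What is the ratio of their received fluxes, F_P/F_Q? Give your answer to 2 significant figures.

F_P/F_Q ≈ 140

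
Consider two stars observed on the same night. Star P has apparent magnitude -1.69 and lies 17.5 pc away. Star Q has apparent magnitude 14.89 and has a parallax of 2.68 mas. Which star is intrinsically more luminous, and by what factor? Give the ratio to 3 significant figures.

Star P: M = m − 5 log₁₀ d + 5 = -1.69 − 5·1.2430 + 5 = -2.905
Star Q: p = 2.68 mas = 2.68×10^-3″ → d = 1/p = 373.1 pc
Star Q: M = m − 5 log₁₀ d + 5 = 14.89 − 5·2.5719 + 5 = 7.031
ΔM = M_P − M_Q = -2.905 − (7.031) = -9.936; smaller M is more luminous → Star P.
L ratio = 10^(0.4 |ΔM|) = 10^3.974 = 9426

Star P is more luminous, by a factor of 9430.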